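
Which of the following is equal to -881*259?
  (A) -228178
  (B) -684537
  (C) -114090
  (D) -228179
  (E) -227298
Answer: D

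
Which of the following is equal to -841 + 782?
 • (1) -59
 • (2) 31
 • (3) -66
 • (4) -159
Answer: 1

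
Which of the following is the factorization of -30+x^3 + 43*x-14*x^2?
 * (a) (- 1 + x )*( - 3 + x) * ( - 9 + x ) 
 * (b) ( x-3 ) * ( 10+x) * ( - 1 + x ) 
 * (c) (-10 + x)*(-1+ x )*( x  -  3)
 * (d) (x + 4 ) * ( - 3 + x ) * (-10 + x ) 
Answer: c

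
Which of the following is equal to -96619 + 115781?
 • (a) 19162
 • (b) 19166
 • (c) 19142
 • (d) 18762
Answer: a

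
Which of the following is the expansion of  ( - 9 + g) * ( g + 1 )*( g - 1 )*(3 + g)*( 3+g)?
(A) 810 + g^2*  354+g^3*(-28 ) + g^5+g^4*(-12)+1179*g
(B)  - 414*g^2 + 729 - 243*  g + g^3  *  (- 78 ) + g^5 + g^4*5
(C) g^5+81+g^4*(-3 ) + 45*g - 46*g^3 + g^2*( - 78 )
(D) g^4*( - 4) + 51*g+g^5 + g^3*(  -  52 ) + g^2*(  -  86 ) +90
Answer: C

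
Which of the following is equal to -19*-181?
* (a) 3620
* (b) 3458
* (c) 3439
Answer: c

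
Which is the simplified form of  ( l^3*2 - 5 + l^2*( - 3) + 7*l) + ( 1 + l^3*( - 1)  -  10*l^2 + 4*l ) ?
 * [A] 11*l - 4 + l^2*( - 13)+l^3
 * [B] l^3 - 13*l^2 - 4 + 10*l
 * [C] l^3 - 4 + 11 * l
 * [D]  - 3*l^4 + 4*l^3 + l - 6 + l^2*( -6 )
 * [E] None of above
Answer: A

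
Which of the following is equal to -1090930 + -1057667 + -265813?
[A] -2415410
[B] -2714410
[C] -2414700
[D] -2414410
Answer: D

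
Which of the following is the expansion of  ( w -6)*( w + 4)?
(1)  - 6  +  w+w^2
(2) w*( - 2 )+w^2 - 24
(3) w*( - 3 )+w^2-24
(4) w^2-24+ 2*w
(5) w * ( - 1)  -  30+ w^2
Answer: 2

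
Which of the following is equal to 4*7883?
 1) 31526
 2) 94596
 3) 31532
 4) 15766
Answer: 3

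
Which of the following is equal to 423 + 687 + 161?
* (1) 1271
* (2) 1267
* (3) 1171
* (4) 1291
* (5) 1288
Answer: 1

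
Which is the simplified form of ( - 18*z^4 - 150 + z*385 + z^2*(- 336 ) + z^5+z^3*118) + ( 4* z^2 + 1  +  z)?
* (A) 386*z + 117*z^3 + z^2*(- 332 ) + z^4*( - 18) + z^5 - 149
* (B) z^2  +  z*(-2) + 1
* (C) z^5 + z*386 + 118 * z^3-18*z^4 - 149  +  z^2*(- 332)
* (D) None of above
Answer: C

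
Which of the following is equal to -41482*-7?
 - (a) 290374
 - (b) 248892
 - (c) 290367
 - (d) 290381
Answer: a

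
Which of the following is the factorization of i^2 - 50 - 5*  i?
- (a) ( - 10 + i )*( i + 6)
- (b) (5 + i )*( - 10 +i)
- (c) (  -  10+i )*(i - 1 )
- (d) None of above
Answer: b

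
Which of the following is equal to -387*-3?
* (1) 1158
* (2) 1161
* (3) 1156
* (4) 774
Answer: 2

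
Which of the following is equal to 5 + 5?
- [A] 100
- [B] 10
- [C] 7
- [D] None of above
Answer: B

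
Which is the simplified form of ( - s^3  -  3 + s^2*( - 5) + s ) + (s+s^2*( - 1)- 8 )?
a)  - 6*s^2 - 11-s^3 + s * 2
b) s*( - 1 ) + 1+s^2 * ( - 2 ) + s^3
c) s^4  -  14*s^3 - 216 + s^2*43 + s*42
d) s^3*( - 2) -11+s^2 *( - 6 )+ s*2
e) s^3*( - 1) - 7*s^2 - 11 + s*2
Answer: a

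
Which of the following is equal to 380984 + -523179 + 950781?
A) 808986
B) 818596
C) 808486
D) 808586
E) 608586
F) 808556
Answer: D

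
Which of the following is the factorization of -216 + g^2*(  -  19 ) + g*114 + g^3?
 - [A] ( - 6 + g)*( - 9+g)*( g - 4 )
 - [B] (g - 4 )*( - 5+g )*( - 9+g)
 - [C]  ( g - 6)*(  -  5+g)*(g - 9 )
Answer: A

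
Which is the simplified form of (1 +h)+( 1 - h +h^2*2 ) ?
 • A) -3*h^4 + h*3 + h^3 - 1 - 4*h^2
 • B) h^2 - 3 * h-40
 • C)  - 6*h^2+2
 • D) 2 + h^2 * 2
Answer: D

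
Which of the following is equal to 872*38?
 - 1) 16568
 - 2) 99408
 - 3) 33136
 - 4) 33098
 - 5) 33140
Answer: 3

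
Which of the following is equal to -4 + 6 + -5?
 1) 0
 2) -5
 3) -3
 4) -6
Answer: 3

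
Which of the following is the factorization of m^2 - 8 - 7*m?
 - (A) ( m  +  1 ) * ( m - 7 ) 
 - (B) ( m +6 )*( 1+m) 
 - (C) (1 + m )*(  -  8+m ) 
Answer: C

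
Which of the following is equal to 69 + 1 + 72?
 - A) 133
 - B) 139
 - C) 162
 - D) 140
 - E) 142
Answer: E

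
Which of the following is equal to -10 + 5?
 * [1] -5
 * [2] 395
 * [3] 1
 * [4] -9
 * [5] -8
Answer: 1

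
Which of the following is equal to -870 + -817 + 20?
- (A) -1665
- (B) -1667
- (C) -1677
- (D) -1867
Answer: B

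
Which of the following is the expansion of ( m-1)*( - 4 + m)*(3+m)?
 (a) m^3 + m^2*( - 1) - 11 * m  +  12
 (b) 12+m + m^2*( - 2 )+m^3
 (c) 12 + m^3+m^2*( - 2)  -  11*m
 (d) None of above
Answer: c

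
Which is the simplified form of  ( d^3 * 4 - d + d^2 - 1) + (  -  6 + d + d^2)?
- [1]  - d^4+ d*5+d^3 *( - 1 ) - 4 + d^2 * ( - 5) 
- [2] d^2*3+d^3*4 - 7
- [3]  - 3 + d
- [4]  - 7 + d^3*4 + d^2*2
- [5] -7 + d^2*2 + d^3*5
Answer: 4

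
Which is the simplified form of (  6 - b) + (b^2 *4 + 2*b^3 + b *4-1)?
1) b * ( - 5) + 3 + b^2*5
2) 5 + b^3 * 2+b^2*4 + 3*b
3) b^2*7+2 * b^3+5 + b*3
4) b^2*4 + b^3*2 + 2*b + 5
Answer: 2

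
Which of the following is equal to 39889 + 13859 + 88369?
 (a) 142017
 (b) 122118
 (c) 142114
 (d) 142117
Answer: d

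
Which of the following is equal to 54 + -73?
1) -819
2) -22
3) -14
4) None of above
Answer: 4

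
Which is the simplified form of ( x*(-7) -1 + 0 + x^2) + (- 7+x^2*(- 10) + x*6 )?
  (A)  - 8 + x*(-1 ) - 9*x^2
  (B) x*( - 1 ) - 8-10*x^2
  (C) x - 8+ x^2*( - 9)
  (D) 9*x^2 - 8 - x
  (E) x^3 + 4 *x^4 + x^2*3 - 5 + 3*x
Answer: A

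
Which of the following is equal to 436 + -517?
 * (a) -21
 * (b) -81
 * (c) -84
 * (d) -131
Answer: b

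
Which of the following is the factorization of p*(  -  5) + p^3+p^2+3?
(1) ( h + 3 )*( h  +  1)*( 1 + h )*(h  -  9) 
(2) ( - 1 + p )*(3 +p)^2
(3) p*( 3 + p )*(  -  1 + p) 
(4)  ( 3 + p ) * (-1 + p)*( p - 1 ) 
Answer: 4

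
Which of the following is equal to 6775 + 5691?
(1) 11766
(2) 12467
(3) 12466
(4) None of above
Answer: 3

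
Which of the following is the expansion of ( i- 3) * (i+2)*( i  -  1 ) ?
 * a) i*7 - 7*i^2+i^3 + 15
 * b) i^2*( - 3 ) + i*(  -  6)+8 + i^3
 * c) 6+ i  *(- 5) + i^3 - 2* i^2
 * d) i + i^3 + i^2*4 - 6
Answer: c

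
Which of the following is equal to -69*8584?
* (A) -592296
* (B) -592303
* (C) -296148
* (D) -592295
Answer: A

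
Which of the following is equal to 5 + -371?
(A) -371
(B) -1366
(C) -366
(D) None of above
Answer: C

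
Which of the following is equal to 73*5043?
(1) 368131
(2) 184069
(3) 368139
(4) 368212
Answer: 3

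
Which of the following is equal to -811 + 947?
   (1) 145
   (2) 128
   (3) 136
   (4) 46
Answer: 3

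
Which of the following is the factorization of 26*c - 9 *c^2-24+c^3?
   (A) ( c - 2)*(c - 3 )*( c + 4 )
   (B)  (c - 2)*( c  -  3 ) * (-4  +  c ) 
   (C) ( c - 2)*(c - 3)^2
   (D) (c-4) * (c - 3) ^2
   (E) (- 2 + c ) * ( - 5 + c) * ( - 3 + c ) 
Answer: B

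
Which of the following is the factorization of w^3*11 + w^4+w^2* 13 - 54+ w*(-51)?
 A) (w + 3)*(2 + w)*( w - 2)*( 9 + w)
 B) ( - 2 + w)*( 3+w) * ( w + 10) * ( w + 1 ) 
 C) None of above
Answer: C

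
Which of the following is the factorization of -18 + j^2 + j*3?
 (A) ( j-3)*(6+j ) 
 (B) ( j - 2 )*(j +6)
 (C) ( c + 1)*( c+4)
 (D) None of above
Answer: A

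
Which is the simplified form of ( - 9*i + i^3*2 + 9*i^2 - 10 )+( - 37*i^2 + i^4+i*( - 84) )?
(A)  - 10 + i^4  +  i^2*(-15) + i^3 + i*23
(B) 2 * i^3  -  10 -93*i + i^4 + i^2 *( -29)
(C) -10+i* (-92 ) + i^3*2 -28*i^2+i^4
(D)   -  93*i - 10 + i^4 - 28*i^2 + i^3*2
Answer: D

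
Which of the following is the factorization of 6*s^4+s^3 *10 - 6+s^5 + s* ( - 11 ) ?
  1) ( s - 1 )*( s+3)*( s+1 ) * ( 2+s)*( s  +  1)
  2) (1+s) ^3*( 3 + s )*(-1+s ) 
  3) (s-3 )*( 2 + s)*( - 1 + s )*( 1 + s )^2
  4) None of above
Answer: 1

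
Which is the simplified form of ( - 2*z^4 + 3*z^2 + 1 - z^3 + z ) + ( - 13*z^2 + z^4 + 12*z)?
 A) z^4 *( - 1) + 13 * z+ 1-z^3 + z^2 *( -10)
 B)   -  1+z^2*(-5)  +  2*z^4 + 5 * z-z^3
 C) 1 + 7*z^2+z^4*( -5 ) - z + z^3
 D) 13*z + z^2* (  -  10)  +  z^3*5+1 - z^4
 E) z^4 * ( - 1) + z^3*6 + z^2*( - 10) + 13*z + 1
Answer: A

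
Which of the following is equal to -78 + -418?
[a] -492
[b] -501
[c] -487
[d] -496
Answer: d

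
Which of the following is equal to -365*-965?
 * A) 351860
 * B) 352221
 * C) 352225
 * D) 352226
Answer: C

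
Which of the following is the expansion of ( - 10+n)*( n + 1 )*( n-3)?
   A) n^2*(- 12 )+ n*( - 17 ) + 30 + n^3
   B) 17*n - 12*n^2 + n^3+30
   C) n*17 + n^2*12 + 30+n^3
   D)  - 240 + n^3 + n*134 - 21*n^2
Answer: B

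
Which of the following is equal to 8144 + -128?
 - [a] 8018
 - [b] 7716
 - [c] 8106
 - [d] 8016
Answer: d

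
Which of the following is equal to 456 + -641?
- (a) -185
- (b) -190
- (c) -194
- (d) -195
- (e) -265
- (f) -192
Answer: a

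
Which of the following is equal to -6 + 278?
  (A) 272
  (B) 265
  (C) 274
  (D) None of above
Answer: A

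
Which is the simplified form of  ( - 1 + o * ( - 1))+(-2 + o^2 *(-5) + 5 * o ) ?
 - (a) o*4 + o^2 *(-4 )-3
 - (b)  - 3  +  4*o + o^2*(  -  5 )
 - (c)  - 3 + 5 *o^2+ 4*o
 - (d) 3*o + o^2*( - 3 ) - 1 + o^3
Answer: b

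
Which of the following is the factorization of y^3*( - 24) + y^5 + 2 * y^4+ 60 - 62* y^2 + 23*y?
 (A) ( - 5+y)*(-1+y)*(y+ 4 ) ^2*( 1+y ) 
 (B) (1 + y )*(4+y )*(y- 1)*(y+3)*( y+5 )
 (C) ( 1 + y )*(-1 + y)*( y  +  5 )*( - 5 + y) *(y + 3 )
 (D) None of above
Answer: D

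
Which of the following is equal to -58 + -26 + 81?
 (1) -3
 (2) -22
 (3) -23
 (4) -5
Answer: 1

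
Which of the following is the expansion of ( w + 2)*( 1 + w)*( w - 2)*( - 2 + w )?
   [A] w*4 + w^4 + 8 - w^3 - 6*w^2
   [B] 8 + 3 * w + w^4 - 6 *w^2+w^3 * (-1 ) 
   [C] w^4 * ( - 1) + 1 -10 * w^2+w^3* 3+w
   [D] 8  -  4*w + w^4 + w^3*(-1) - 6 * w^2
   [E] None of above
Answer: A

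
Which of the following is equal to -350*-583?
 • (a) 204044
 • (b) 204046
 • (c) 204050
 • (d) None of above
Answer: c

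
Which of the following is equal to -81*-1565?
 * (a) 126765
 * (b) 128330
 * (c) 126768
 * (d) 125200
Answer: a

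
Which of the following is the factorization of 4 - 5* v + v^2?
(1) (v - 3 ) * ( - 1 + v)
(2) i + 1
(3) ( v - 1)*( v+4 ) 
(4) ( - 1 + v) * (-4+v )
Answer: 4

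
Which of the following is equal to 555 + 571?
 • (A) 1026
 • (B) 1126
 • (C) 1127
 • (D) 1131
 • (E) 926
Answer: B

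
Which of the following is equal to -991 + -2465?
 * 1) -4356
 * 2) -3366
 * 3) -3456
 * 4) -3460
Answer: 3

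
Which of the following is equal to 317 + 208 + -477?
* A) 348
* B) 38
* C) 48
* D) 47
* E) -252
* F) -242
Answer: C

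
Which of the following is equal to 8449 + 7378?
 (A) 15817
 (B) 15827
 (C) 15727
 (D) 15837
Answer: B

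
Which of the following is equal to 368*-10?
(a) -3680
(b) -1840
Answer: a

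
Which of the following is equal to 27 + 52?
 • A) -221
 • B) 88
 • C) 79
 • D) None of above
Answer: C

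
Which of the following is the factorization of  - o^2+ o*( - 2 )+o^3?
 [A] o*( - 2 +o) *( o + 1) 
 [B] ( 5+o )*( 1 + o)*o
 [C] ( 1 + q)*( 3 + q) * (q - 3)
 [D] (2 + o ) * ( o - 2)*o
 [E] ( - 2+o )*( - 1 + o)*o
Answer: A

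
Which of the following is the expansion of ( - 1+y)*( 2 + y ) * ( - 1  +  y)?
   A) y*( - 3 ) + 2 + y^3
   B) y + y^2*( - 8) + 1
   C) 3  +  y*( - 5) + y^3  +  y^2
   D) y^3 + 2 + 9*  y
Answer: A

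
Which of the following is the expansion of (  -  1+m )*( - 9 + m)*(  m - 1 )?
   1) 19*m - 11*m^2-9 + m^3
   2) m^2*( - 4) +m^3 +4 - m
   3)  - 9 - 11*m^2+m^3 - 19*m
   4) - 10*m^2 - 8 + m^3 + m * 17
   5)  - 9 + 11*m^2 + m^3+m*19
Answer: 1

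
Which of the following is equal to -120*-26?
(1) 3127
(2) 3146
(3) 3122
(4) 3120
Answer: 4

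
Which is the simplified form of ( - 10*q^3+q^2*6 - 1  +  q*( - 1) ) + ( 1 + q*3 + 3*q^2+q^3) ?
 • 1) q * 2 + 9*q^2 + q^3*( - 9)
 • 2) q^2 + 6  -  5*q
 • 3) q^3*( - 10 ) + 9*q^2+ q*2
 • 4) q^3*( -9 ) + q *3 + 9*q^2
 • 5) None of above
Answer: 1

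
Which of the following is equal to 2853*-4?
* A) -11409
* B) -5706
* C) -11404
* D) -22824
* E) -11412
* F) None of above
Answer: E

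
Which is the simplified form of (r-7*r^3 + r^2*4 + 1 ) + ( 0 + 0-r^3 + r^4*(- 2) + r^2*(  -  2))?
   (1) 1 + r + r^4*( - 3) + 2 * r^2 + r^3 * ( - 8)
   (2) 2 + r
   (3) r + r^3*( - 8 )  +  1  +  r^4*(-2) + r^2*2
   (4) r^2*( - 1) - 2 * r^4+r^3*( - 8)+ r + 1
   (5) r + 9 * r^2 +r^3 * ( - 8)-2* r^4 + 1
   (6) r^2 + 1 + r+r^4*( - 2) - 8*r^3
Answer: 3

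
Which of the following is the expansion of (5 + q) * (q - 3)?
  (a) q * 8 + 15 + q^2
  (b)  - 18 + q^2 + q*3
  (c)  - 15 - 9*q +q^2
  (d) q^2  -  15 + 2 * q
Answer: d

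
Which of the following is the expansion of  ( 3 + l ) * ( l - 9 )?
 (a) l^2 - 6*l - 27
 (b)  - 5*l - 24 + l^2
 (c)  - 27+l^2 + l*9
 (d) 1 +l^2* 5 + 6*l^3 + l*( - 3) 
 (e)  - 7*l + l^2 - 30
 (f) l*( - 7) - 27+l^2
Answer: a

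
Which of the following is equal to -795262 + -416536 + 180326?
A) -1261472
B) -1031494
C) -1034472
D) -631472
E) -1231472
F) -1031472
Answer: F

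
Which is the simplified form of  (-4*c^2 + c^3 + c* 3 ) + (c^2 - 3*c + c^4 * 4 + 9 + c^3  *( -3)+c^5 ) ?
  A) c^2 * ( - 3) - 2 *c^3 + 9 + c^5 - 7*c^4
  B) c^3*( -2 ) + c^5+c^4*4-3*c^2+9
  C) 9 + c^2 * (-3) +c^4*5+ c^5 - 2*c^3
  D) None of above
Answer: B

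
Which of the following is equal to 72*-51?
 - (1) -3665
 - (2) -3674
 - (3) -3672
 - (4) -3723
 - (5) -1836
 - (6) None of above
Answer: 3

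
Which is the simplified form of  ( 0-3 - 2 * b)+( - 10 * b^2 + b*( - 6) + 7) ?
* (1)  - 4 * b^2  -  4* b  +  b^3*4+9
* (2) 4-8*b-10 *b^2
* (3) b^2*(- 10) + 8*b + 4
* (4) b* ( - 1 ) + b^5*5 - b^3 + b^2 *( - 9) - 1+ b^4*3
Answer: 2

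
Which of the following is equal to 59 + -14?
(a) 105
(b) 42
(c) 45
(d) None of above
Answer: c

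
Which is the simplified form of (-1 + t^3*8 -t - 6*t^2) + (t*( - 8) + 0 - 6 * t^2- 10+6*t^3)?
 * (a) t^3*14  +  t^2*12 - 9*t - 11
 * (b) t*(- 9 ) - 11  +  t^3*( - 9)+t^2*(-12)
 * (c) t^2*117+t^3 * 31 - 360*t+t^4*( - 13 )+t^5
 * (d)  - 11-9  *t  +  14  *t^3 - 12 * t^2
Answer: d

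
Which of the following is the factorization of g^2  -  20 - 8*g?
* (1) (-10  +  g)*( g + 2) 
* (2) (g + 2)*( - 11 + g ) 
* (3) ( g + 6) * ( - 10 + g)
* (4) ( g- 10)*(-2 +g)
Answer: 1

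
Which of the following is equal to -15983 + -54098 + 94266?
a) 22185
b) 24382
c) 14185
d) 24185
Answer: d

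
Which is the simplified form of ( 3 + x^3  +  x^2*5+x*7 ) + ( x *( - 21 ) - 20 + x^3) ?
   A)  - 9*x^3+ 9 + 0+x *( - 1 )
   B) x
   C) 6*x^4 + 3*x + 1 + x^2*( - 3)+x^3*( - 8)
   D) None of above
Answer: D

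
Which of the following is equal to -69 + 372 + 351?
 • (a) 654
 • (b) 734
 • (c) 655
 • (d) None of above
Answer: a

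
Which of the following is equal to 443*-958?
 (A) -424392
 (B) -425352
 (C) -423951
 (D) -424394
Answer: D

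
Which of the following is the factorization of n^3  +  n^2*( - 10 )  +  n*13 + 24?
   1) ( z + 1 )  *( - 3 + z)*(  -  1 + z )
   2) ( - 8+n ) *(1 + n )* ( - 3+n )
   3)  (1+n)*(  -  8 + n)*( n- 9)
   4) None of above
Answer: 2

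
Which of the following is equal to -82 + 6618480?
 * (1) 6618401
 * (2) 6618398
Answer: 2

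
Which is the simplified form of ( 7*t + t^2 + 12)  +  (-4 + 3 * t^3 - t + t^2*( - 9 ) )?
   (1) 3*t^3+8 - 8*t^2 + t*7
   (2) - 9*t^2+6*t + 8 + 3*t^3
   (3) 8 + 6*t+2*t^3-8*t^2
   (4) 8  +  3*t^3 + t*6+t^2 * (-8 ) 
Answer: 4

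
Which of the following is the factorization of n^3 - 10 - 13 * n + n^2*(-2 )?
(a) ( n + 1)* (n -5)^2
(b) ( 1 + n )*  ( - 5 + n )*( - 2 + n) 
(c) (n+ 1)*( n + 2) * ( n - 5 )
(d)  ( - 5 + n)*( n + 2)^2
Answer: c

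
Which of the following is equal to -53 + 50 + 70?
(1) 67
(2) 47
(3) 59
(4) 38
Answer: 1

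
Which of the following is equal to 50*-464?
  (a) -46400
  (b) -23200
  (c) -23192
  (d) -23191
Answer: b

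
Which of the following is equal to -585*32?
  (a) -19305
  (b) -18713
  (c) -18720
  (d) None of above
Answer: c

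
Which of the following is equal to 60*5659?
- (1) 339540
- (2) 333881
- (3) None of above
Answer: 1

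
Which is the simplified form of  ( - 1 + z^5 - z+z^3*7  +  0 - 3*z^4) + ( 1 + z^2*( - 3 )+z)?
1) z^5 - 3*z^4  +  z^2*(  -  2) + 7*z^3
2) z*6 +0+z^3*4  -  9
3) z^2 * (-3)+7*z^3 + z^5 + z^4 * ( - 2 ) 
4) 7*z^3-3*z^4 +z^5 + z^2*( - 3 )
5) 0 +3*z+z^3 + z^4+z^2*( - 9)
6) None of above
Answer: 4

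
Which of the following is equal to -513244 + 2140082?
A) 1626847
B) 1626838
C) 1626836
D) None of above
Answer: B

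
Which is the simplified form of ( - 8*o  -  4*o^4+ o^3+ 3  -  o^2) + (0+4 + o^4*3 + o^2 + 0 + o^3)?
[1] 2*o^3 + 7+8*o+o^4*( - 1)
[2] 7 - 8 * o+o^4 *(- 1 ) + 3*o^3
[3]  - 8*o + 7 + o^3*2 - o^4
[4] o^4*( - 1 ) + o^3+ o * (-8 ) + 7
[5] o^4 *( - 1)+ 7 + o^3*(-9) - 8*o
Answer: 3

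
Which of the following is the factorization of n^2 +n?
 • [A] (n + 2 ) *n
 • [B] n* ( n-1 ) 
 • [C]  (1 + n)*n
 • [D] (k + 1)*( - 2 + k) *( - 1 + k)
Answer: C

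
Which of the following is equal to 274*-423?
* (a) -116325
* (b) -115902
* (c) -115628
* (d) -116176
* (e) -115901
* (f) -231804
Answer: b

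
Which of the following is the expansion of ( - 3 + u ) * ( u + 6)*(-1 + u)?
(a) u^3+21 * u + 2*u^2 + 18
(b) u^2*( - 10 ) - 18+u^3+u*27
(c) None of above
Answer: c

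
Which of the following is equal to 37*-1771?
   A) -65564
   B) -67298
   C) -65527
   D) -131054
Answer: C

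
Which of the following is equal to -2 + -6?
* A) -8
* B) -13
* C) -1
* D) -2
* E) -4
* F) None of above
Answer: A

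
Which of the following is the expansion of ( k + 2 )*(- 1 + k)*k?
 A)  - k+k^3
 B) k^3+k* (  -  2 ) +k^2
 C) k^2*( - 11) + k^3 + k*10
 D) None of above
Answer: B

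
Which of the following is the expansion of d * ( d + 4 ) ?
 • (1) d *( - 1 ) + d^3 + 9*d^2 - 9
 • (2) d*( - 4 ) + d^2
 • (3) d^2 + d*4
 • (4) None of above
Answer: 3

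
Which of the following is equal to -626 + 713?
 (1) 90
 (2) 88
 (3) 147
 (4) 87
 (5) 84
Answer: 4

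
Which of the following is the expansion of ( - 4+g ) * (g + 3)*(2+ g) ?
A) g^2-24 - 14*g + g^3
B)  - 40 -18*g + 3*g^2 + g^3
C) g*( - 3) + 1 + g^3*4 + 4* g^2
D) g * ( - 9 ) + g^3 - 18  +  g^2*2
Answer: A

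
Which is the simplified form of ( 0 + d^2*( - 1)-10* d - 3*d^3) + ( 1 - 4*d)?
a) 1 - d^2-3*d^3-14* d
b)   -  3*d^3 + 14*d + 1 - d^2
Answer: a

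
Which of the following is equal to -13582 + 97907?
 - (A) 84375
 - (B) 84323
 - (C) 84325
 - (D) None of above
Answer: C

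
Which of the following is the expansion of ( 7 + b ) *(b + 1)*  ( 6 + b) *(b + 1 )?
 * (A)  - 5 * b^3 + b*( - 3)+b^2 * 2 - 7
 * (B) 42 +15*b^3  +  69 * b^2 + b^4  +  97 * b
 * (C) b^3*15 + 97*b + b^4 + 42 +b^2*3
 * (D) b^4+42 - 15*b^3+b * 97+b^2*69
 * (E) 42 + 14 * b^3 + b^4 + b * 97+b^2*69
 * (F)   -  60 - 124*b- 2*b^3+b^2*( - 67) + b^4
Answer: B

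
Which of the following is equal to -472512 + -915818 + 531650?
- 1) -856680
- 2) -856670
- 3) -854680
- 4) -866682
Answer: 1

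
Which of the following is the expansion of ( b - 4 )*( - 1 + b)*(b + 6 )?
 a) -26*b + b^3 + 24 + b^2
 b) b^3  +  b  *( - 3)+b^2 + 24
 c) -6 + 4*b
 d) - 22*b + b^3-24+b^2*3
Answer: a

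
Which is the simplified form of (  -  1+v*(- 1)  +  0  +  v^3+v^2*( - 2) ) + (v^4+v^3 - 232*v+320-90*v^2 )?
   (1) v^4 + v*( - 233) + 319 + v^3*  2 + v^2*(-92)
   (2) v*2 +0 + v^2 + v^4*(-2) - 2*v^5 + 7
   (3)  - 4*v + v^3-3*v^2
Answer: 1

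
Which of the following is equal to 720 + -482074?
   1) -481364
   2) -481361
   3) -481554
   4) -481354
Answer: 4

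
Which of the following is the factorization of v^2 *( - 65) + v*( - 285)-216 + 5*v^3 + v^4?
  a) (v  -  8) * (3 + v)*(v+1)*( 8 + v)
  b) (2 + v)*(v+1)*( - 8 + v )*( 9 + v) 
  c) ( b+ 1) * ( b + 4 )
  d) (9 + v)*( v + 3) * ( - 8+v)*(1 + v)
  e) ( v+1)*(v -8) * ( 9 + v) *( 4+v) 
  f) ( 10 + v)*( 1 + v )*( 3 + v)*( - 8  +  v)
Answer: d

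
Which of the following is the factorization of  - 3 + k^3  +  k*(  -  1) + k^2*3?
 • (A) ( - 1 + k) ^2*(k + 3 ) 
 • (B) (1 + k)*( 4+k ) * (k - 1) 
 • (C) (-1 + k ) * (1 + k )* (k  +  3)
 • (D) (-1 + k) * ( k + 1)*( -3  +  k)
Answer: C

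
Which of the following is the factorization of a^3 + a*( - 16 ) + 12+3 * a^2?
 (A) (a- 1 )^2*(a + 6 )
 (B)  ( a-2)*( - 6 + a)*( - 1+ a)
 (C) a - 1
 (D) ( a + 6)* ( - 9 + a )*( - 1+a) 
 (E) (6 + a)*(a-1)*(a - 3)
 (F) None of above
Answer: F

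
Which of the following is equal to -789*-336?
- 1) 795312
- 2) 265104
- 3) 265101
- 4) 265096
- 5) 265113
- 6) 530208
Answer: 2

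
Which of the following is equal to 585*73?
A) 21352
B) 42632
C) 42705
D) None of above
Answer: C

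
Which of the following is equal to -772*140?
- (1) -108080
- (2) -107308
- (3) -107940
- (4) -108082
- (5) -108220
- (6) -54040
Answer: 1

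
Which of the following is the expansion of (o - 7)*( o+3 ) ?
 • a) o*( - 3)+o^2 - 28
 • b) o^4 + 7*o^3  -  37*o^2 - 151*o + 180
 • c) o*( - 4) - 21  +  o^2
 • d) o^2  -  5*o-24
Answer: c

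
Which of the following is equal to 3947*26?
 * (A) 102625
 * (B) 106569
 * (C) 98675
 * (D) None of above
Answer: D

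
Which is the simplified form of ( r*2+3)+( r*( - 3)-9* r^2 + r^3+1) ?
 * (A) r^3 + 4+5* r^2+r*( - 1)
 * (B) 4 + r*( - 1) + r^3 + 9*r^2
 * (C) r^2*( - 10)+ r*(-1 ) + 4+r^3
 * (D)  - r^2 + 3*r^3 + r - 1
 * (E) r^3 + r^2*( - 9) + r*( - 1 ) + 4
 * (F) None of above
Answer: E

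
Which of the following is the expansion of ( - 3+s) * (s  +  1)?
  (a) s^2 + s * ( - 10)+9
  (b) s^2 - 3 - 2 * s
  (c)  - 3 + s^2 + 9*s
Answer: b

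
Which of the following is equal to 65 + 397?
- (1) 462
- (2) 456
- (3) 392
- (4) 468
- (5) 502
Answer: 1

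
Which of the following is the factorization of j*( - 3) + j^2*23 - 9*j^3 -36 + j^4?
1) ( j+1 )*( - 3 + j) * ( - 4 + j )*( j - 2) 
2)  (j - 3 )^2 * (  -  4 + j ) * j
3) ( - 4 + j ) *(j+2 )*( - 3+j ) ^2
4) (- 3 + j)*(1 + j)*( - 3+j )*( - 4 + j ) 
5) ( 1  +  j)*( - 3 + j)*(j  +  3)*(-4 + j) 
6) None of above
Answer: 4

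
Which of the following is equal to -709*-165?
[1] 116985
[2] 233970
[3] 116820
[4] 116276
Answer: 1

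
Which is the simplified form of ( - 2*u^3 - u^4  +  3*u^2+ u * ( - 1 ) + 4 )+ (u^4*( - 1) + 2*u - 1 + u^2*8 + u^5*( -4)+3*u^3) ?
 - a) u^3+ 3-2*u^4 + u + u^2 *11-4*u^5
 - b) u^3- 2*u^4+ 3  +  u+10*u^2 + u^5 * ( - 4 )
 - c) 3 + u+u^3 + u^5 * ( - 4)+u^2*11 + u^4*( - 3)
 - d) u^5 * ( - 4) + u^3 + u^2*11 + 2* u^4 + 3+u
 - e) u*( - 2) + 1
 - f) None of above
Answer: a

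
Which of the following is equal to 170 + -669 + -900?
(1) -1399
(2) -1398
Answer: 1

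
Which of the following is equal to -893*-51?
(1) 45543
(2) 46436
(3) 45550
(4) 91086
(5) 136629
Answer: 1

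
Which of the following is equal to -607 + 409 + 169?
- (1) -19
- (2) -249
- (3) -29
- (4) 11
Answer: 3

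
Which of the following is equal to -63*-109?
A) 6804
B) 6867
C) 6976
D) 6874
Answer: B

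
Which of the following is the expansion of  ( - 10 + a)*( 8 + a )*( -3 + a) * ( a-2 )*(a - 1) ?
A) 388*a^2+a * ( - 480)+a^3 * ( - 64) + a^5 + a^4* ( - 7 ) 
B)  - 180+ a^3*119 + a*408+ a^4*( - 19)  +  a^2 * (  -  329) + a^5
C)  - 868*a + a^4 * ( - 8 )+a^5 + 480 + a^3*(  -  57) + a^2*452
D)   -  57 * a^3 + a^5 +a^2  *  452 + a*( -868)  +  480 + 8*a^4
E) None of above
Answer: C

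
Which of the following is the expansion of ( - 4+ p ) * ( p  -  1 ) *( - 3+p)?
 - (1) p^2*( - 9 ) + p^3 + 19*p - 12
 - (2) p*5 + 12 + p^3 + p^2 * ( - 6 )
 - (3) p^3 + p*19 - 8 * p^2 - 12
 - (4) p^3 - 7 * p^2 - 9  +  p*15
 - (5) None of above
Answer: 3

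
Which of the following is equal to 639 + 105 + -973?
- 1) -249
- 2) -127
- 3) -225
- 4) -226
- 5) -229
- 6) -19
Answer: 5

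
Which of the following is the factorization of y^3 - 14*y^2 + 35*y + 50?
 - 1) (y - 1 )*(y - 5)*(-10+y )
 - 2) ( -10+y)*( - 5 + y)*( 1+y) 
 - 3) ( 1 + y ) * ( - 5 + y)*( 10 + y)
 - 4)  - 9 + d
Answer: 2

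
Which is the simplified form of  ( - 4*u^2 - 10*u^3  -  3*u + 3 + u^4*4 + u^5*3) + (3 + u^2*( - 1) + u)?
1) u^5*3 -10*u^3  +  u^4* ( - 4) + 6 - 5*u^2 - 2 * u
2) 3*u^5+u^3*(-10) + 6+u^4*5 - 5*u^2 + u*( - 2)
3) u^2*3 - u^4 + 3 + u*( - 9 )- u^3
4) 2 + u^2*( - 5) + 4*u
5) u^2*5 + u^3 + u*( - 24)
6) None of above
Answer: 6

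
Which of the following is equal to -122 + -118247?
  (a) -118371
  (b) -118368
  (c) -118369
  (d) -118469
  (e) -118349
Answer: c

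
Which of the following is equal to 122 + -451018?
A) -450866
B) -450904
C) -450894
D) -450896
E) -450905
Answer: D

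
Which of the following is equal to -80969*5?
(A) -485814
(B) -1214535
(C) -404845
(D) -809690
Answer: C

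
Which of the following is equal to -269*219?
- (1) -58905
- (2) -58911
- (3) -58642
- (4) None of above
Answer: 2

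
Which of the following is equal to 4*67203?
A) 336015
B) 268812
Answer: B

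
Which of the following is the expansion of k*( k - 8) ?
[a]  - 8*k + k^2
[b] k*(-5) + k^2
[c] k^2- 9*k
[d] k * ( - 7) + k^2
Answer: a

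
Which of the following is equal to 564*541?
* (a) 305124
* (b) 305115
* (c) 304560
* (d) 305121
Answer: a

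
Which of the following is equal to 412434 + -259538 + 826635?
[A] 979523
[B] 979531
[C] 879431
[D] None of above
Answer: B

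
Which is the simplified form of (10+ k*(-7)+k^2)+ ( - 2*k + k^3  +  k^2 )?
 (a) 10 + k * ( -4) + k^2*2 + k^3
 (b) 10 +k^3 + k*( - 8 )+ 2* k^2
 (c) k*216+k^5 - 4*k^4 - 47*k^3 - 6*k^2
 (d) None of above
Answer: d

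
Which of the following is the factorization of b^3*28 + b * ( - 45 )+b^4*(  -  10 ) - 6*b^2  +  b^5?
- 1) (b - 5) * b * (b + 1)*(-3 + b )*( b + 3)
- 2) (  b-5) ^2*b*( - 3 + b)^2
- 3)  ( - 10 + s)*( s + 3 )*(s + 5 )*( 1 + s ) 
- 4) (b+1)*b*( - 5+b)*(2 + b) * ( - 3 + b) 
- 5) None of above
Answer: 5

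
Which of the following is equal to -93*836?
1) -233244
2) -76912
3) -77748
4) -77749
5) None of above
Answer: 3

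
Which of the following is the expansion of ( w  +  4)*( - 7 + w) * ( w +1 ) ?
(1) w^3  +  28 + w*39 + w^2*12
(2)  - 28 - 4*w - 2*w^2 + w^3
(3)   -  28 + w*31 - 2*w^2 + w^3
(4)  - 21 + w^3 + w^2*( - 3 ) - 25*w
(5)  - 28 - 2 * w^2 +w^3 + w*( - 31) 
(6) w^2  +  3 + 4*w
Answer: 5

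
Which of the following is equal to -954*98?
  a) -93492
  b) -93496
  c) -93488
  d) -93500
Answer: a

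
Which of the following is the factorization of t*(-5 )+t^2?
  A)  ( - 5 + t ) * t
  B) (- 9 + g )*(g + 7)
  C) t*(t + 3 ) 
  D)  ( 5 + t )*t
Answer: A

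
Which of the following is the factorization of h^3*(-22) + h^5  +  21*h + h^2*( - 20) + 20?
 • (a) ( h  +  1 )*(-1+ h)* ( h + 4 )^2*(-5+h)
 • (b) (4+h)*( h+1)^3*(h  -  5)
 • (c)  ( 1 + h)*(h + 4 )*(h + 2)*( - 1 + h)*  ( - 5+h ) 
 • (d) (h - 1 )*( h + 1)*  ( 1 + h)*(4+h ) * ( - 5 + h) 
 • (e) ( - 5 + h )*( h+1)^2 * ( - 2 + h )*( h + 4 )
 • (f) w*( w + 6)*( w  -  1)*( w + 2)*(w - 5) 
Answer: d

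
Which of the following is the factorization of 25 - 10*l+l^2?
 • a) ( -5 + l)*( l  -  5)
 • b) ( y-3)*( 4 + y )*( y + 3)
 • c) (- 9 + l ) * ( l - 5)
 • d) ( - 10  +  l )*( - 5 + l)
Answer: a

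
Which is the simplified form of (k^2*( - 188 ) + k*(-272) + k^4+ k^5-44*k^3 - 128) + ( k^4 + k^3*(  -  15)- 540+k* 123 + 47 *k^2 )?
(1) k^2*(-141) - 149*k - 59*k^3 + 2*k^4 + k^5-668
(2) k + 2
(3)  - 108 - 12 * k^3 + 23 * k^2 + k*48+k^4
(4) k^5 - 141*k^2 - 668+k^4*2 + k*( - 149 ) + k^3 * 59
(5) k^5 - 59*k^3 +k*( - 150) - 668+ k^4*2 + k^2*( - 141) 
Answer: 1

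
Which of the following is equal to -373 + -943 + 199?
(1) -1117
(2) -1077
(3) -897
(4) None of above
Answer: 1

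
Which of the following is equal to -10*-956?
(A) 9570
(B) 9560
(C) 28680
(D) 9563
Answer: B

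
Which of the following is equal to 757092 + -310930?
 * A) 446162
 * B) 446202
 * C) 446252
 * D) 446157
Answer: A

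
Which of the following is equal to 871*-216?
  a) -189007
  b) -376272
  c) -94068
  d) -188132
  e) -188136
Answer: e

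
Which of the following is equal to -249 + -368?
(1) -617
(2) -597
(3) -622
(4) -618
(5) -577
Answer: 1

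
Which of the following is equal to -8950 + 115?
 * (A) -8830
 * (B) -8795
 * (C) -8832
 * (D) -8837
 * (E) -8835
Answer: E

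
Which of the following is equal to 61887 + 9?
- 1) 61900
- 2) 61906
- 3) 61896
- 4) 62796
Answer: 3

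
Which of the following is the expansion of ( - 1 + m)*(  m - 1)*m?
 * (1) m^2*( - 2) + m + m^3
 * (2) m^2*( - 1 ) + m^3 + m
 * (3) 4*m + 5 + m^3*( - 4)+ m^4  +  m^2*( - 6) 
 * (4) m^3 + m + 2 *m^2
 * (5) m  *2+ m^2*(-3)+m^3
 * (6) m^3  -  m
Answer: 1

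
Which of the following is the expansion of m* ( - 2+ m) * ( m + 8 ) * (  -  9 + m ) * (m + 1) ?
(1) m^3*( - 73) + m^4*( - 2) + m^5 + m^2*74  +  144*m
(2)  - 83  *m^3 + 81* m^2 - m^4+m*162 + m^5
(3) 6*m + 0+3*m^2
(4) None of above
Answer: 1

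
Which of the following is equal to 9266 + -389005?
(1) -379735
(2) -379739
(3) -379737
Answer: 2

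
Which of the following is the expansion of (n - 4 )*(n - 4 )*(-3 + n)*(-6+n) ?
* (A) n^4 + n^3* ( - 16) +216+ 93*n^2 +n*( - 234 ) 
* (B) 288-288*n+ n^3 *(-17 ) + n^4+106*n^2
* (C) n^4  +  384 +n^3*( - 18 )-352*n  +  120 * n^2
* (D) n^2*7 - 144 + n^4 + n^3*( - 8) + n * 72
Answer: B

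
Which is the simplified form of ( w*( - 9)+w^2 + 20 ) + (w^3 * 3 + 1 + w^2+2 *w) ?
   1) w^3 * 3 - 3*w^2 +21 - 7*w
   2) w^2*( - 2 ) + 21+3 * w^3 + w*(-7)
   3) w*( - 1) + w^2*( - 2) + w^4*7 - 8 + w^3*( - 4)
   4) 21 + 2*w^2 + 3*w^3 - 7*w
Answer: 4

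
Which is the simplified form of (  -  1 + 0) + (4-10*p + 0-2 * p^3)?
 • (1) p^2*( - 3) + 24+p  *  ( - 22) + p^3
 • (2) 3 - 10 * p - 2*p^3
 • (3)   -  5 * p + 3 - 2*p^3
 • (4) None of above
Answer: 2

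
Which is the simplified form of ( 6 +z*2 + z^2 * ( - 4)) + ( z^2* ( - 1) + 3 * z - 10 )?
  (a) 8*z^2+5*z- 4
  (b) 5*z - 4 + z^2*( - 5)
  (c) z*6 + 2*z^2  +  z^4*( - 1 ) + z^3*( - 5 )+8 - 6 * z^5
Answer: b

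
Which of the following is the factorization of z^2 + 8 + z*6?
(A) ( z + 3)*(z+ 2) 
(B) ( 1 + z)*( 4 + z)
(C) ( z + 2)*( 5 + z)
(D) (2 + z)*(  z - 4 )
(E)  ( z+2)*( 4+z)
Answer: E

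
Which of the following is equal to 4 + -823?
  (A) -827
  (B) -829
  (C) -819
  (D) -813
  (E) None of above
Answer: C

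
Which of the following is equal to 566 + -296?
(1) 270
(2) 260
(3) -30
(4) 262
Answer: 1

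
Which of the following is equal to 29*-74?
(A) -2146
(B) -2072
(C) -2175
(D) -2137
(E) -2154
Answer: A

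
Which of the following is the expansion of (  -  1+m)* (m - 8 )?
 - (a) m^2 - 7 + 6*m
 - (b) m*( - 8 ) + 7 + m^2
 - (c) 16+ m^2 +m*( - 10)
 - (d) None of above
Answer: d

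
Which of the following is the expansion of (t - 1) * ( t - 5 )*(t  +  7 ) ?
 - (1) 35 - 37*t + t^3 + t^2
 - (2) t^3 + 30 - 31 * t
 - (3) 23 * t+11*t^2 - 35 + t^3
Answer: 1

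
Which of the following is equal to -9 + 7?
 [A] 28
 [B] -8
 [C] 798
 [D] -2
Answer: D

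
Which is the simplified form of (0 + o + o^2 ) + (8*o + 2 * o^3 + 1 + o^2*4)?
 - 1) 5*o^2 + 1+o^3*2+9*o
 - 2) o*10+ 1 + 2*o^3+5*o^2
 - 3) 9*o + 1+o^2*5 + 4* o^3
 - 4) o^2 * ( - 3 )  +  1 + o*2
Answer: 1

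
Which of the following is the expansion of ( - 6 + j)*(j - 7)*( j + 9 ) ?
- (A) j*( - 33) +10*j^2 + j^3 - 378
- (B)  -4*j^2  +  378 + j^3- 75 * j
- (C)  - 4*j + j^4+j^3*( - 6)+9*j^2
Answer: B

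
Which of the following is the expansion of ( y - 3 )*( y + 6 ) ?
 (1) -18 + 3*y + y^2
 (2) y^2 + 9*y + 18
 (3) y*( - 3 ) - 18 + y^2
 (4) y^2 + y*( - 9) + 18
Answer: 1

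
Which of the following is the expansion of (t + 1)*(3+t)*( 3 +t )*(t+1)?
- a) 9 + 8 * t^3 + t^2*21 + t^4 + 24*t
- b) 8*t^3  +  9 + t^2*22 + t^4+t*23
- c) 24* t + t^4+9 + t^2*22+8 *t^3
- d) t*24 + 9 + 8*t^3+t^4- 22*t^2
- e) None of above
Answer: c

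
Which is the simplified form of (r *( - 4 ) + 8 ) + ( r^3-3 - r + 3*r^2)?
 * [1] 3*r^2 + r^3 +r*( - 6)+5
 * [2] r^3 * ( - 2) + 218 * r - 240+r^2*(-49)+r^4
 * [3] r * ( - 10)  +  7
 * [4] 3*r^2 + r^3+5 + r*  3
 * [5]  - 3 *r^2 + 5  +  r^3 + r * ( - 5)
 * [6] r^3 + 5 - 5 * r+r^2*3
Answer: 6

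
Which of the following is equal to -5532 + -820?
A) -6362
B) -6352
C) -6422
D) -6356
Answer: B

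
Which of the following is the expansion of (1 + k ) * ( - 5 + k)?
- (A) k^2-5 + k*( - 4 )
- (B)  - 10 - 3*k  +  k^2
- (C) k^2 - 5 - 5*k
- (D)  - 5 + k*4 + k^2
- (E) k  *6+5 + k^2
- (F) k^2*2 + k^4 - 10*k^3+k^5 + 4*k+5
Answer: A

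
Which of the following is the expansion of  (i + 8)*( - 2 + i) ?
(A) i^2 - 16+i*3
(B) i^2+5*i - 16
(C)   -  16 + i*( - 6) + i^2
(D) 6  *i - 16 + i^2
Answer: D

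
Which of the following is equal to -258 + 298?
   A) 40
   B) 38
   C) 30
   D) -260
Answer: A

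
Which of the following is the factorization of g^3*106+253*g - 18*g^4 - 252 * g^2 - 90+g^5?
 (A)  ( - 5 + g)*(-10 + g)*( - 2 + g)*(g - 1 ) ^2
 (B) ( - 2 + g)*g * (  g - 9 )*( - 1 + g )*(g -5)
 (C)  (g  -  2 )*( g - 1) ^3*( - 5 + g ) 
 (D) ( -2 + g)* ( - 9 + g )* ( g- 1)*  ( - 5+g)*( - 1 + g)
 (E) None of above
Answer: D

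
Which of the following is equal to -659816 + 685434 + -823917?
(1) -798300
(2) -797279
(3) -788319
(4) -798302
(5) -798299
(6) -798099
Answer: 5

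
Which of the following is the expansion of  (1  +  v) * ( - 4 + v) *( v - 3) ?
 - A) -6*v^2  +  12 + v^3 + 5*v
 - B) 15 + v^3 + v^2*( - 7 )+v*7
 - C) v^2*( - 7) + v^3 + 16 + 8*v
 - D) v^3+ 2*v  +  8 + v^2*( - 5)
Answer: A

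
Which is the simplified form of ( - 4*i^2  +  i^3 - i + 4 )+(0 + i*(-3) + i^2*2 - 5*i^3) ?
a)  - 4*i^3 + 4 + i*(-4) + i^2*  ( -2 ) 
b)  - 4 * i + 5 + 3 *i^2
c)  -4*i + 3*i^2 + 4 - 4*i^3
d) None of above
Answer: a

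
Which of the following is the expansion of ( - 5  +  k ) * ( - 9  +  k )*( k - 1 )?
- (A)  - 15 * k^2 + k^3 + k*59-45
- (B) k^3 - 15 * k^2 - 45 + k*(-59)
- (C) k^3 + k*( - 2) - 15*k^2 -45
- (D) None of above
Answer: A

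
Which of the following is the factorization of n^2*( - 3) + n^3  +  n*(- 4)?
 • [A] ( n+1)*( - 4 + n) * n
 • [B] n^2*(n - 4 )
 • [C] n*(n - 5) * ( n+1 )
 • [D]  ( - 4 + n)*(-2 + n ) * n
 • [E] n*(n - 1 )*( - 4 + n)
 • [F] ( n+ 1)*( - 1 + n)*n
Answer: A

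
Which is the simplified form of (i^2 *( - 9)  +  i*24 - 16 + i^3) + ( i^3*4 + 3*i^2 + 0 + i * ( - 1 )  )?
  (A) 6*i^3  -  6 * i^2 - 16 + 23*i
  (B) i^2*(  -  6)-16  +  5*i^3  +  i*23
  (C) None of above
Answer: B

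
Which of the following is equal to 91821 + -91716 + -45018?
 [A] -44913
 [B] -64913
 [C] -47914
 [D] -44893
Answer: A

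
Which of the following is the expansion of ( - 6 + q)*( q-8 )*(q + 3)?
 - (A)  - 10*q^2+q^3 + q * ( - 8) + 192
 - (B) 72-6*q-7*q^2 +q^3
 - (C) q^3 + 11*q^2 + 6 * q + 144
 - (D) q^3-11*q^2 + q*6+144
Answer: D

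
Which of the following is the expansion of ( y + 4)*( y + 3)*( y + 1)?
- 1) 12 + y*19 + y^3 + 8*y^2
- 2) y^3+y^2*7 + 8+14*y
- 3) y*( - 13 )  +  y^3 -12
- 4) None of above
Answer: 1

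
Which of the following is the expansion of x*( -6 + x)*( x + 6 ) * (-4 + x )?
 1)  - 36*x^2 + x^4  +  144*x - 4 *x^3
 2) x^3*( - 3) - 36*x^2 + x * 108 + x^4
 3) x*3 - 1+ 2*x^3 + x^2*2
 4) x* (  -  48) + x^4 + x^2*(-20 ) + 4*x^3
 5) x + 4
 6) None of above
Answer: 1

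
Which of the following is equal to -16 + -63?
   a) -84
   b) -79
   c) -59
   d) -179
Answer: b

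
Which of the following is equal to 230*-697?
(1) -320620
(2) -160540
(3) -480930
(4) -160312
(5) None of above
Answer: 5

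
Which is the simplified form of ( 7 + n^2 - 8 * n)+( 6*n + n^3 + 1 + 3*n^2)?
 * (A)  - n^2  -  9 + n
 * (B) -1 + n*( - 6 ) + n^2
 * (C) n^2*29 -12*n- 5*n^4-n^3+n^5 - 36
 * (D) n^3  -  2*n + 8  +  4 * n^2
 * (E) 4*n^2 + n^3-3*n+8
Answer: D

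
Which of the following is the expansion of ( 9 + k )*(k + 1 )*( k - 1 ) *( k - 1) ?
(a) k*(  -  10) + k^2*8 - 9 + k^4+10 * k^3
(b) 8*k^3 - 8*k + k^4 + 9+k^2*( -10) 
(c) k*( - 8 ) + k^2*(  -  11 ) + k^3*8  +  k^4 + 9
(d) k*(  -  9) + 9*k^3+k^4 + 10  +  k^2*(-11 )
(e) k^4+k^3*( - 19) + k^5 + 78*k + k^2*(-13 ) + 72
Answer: b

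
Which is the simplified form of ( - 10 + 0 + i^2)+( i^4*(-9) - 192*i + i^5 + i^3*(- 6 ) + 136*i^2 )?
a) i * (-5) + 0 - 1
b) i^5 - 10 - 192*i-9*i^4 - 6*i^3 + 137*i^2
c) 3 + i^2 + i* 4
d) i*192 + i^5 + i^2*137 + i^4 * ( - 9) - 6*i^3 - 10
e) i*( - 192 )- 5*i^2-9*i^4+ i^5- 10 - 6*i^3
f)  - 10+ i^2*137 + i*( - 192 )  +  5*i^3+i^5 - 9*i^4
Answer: b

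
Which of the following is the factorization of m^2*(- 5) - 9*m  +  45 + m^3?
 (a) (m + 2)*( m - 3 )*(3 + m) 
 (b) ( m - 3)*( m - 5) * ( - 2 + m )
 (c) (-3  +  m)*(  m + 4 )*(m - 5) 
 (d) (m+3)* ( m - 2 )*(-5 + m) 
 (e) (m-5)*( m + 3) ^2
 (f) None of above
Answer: f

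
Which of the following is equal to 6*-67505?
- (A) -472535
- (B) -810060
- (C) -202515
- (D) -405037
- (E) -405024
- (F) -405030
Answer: F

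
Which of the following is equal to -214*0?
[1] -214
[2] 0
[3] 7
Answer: 2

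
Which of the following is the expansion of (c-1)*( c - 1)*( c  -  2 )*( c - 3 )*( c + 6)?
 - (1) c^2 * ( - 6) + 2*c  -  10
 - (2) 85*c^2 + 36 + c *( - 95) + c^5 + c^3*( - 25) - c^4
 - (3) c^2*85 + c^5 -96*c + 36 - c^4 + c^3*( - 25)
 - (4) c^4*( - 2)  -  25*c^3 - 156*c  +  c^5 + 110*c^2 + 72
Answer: 3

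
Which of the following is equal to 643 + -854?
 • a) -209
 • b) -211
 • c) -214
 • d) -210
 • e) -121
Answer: b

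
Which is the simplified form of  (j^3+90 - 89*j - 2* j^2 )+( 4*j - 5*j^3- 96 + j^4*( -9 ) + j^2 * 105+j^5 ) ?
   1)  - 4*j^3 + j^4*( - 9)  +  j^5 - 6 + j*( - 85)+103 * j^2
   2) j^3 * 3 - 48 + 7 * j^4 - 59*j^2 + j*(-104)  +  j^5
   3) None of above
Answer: 1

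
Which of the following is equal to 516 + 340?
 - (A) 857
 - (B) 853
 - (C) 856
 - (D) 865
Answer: C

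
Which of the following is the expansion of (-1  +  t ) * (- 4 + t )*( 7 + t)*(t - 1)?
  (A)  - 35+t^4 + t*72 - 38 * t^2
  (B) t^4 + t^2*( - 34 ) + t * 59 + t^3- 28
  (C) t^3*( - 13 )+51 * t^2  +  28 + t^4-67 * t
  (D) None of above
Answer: D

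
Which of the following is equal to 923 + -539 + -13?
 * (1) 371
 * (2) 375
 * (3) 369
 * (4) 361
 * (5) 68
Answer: 1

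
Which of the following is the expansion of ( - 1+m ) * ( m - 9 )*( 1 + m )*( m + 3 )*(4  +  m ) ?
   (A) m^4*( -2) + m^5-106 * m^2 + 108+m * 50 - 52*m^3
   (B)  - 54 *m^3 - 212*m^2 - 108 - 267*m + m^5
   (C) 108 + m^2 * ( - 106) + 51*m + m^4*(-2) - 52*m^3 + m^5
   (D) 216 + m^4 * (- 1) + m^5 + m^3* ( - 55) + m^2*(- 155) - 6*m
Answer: C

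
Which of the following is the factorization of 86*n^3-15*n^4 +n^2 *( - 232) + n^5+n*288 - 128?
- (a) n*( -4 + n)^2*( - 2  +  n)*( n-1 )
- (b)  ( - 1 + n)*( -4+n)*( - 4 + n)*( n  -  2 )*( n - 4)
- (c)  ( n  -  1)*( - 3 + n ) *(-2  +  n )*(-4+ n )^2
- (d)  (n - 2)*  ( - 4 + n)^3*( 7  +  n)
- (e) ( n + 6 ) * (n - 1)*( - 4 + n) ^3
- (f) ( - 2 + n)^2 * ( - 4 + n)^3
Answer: b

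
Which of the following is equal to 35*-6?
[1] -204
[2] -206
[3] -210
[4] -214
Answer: 3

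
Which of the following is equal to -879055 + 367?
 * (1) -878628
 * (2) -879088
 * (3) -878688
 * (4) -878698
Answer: 3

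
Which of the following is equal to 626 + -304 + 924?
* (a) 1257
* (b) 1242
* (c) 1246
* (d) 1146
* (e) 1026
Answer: c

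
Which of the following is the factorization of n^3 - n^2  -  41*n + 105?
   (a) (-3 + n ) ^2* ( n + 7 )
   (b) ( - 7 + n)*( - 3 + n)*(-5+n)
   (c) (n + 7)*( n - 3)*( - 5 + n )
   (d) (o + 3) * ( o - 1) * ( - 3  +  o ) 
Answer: c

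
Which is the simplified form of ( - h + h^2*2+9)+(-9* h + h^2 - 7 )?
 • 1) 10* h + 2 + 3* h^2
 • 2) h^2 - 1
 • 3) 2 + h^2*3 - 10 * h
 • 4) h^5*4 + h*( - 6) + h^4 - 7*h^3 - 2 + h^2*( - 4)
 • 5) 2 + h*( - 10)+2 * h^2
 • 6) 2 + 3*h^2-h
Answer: 3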